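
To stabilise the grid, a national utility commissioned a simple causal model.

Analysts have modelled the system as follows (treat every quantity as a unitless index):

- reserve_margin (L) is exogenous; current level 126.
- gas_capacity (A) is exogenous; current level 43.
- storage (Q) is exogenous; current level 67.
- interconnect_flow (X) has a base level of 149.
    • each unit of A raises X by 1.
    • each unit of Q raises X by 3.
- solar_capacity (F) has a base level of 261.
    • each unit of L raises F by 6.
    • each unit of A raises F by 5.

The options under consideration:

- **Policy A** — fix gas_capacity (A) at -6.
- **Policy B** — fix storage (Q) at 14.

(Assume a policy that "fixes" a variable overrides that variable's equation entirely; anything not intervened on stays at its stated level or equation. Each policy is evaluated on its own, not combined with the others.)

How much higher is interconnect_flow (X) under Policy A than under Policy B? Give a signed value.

110

Policy A (A := -6):
  A = -6
  Q = 67
  X = 149 + (-6) + 3·67 = 344
Policy B (Q := 14):
  A = 43
  Q = 14
  X = 149 + 43 + 3·14 = 234
X: 344 − 234 = 110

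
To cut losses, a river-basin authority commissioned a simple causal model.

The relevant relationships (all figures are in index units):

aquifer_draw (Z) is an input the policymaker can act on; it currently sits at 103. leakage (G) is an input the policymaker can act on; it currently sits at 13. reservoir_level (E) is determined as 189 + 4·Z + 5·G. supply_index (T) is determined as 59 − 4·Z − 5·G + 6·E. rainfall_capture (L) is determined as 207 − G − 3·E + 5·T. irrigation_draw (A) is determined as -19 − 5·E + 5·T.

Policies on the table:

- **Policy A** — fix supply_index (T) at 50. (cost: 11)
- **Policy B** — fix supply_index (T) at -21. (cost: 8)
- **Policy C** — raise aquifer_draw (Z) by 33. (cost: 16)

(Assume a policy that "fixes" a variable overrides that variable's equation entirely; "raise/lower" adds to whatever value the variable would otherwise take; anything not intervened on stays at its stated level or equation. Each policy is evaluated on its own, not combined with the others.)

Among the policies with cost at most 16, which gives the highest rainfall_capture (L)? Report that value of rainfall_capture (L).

Policy A (T := 50):
  Z = 103
  G = 13
  E = 189 + 4·103 + 5·13 = 666
  T = 50
  L = 207 − 13 − 3·666 + 5·50 = -1554
Policy B (T := -21):
  Z = 103
  G = 13
  E = 189 + 4·103 + 5·13 = 666
  T = -21
  L = 207 − 13 − 3·666 + 5·(-21) = -1909
Policy C (Z + 33):
  Z = 103 + 33 = 136
  G = 13
  E = 189 + 4·136 + 5·13 = 798
  T = 59 − 4·136 − 5·13 + 6·798 = 4238
  L = 207 − 13 − 3·798 + 5·4238 = 18990
Comparing — Policy A: L=-1554, Policy B: L=-1909, Policy C: L=18990. Highest is 18990 (Policy C).

18990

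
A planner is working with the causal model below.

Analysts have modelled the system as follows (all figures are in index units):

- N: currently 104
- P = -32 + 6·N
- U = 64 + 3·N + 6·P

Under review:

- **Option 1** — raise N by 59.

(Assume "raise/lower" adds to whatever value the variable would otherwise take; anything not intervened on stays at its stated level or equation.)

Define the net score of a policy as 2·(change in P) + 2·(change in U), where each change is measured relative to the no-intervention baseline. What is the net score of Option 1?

5310

Baseline:
  N = 104
  P = -32 + 6·104 = 592
  U = 64 + 3·104 + 6·592 = 3928
Option 1 (N + 59):
  N = 104 + 59 = 163
  P = -32 + 6·163 = 946
  U = 64 + 3·163 + 6·946 = 6229
ΔP = 946 − 592 = 354; ΔU = 6229 − 3928 = 2301
Score = 2·354 + 2·2301 = 5310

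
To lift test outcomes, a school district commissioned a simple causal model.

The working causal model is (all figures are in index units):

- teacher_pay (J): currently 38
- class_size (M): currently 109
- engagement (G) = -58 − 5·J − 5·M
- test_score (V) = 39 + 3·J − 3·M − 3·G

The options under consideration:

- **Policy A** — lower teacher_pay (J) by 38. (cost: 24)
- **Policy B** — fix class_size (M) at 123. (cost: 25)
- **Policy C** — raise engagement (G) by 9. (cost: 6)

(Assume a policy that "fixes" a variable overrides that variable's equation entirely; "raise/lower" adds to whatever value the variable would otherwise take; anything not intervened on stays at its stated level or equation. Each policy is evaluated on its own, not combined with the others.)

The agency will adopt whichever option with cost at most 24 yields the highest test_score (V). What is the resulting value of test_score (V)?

Policy A (J − 38):
  J = 38 − 38 = 0
  M = 109
  G = -58 − 5·0 − 5·109 = -603
  V = 39 + 3·0 − 3·109 − 3·(-603) = 1521
Policy C (G + 9):
  J = 38
  M = 109
  G = -58 − 5·38 − 5·109 (+9 from intervention) = -784
  V = 39 + 3·38 − 3·109 − 3·(-784) = 2178
Comparing — Policy A: V=1521, Policy C: V=2178. Highest is 2178 (Policy C).

2178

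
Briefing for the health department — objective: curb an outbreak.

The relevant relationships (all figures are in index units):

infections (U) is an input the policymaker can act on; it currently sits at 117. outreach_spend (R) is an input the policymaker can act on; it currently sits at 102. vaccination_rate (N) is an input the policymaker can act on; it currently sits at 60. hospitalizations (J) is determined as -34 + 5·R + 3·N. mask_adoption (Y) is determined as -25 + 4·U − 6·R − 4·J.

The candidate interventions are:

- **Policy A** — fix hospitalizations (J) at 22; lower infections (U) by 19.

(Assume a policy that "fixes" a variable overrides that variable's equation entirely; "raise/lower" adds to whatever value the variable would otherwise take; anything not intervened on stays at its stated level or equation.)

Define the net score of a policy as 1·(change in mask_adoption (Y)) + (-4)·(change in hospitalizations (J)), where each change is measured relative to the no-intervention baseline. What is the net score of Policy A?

Baseline:
  U = 117
  R = 102
  N = 60
  J = -34 + 5·102 + 3·60 = 656
  Y = -25 + 4·117 − 6·102 − 4·656 = -2793
Policy A (J := 22, U − 19):
  U = 117 − 19 = 98
  R = 102
  N = 60
  J = 22
  Y = -25 + 4·98 − 6·102 − 4·22 = -333
ΔY = -333 − (-2793) = 2460; ΔJ = 22 − 656 = -634
Score = 1·2460 + (-4)·(-634) = 4996

4996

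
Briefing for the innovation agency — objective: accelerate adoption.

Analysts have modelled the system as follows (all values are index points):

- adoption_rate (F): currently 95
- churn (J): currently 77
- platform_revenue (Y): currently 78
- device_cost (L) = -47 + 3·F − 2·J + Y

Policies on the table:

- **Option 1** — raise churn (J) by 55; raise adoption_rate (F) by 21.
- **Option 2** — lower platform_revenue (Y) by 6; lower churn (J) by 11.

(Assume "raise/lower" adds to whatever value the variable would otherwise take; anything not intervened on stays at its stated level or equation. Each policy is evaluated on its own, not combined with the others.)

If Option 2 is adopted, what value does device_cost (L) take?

Option 2 (Y − 6, J − 11):
  F = 95
  J = 77 − 11 = 66
  Y = 78 − 6 = 72
  L = -47 + 3·95 − 2·66 + 72 = 178

178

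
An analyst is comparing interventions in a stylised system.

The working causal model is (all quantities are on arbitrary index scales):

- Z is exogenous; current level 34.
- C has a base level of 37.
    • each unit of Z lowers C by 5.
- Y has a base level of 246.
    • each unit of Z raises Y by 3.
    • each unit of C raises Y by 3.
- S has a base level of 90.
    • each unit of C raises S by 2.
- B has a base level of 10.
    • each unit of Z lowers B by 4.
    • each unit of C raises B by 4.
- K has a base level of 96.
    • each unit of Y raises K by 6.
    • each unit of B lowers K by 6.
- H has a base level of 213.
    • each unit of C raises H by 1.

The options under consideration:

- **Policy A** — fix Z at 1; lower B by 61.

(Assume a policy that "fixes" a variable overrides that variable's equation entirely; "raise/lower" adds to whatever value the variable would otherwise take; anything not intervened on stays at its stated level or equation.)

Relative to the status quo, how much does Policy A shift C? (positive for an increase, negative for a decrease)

Baseline:
  Z = 34
  C = 37 − 5·34 = -133
Policy A (Z := 1, B − 61):
  Z = 1
  C = 37 − 5·1 = 32
Change in C: 32 − (-133) = 165

165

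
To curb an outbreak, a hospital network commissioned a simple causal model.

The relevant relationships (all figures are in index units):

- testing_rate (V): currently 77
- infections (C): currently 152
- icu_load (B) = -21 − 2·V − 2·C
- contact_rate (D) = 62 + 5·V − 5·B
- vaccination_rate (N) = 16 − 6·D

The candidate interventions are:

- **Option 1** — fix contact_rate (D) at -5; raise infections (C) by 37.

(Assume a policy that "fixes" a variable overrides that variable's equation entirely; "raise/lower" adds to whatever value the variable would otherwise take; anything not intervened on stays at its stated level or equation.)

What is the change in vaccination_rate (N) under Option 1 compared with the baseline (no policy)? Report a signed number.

17082

Baseline:
  V = 77
  C = 152
  B = -21 − 2·77 − 2·152 = -479
  D = 62 + 5·77 − 5·(-479) = 2842
  N = 16 − 6·2842 = -17036
Option 1 (D := -5, C + 37):
  V = 77
  C = 152 + 37 = 189
  B = -21 − 2·77 − 2·189 = -553
  D = -5
  N = 16 − 6·(-5) = 46
Change in N: 46 − (-17036) = 17082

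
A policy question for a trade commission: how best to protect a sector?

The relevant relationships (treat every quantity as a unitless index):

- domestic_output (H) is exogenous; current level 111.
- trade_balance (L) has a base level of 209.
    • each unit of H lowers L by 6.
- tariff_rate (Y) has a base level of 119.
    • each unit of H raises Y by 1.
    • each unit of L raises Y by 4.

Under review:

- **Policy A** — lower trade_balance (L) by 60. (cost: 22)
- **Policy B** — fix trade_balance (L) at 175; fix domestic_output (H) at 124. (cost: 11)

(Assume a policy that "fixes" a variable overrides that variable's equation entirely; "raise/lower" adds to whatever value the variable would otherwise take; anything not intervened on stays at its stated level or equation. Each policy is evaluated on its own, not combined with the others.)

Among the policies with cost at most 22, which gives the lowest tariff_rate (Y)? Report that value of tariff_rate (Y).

Policy A (L − 60):
  H = 111
  L = 209 − 6·111 (−60 from intervention) = -517
  Y = 119 + 111 + 4·(-517) = -1838
Policy B (L := 175, H := 124):
  H = 124
  L = 175
  Y = 119 + 124 + 4·175 = 943
Comparing — Policy A: Y=-1838, Policy B: Y=943. Lowest is -1838 (Policy A).

-1838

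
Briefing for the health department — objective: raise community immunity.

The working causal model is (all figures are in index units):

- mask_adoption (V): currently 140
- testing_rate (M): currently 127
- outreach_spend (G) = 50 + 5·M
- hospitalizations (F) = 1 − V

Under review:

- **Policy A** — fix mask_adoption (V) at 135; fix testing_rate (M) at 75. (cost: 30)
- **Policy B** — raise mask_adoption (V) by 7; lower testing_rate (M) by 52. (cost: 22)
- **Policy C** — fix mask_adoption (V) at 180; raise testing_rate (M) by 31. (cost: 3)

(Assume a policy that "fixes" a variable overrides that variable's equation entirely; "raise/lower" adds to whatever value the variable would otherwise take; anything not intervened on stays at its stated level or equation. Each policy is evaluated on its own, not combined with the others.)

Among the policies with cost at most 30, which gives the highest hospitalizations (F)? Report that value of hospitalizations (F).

-134

Policy A (V := 135, M := 75):
  V = 135
  F = 1 − 135 = -134
Policy B (V + 7, M − 52):
  V = 140 + 7 = 147
  F = 1 − 147 = -146
Policy C (V := 180, M + 31):
  V = 180
  F = 1 − 180 = -179
Comparing — Policy A: F=-134, Policy B: F=-146, Policy C: F=-179. Highest is -134 (Policy A).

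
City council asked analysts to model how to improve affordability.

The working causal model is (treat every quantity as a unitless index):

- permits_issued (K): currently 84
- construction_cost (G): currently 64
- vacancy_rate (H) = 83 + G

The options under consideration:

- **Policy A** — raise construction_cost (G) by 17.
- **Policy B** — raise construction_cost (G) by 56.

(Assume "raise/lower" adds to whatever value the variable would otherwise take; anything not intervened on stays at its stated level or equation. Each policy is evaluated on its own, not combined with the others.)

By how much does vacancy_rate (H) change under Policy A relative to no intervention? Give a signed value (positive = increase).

17

Baseline:
  G = 64
  H = 83 + 64 = 147
Policy A (G + 17):
  G = 64 + 17 = 81
  H = 83 + 81 = 164
Change in H: 164 − 147 = 17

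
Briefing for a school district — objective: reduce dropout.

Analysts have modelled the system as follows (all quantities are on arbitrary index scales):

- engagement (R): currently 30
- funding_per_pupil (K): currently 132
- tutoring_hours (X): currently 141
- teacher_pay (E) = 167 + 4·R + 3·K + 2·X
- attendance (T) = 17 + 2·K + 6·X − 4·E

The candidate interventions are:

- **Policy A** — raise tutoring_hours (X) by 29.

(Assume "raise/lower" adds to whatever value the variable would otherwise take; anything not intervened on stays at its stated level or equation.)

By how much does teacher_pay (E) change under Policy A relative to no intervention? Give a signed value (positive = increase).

58

Baseline:
  R = 30
  K = 132
  X = 141
  E = 167 + 4·30 + 3·132 + 2·141 = 965
Policy A (X + 29):
  R = 30
  K = 132
  X = 141 + 29 = 170
  E = 167 + 4·30 + 3·132 + 2·170 = 1023
Change in E: 1023 − 965 = 58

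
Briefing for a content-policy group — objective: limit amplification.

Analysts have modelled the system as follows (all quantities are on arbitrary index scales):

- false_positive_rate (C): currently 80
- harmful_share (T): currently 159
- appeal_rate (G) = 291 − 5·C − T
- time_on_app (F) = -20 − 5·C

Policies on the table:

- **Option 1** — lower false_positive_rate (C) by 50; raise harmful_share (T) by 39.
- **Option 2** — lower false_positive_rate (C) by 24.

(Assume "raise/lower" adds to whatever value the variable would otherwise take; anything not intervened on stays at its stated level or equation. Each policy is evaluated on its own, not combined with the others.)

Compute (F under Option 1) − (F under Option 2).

Option 1 (C − 50, T + 39):
  C = 80 − 50 = 30
  F = -20 − 5·30 = -170
Option 2 (C − 24):
  C = 80 − 24 = 56
  F = -20 − 5·56 = -300
F: -170 − (-300) = 130

130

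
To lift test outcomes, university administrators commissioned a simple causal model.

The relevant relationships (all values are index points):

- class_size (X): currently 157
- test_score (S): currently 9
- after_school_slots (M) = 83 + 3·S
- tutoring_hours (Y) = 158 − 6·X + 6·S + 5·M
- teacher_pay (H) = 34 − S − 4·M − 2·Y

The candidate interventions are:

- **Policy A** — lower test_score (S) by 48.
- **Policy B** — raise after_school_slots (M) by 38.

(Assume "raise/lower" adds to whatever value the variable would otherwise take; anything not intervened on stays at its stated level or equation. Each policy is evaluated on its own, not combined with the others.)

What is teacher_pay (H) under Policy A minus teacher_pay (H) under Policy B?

3172

Policy A (S − 48):
  X = 157
  S = 9 − 48 = -39
  M = 83 + 3·(-39) = -34
  Y = 158 − 6·157 + 6·(-39) + 5·(-34) = -1188
  H = 34 − (-39) − 4·(-34) − 2·(-1188) = 2585
Policy B (M + 38):
  X = 157
  S = 9
  M = 83 + 3·9 (+38 from intervention) = 148
  Y = 158 − 6·157 + 6·9 + 5·148 = 10
  H = 34 − 9 − 4·148 − 2·10 = -587
H: 2585 − (-587) = 3172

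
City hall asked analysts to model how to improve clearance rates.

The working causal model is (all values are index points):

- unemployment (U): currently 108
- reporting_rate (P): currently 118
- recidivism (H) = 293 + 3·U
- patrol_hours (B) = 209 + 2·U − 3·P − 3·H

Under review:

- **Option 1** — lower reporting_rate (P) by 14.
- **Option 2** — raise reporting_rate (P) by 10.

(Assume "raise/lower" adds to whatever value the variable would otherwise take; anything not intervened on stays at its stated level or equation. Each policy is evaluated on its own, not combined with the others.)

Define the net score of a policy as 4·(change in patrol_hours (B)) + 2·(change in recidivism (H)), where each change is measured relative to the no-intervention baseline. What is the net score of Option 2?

-120

Baseline:
  U = 108
  P = 118
  H = 293 + 3·108 = 617
  B = 209 + 2·108 − 3·118 − 3·617 = -1780
Option 2 (P + 10):
  U = 108
  P = 118 + 10 = 128
  H = 293 + 3·108 = 617
  B = 209 + 2·108 − 3·128 − 3·617 = -1810
ΔB = -1810 − (-1780) = -30; ΔH = 617 − 617 = 0
Score = 4·(-30) + 2·0 = -120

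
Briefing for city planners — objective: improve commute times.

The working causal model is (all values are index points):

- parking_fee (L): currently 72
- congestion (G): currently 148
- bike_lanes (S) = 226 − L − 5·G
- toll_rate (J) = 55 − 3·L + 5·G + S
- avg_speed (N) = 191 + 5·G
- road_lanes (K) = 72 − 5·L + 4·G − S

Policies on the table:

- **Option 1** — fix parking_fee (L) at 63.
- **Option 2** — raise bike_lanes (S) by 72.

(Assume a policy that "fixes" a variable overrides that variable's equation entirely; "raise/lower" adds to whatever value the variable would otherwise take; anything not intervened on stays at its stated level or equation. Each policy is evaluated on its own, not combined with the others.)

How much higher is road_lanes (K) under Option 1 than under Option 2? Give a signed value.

Option 1 (L := 63):
  L = 63
  G = 148
  S = 226 − 63 − 5·148 = -577
  K = 72 − 5·63 + 4·148 − (-577) = 926
Option 2 (S + 72):
  L = 72
  G = 148
  S = 226 − 72 − 5·148 (+72 from intervention) = -514
  K = 72 − 5·72 + 4·148 − (-514) = 818
K: 926 − 818 = 108

108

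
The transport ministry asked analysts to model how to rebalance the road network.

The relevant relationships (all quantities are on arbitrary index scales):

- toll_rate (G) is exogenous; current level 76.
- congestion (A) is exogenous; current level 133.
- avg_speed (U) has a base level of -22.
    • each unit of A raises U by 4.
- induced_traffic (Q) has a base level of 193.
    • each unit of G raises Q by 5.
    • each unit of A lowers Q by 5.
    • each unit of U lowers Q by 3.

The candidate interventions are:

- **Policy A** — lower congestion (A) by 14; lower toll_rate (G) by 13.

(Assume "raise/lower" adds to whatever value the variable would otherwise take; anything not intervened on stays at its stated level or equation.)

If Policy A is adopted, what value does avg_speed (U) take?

Policy A (A − 14, G − 13):
  A = 133 − 14 = 119
  U = -22 + 4·119 = 454

454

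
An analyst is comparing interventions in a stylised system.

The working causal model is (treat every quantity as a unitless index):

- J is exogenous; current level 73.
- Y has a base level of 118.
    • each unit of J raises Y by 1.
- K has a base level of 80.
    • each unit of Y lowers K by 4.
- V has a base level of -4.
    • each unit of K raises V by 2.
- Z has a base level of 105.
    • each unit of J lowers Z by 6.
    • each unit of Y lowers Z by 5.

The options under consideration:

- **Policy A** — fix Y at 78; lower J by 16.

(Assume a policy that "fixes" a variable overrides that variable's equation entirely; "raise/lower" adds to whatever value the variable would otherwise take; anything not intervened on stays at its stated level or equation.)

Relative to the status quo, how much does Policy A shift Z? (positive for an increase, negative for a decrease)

661

Baseline:
  J = 73
  Y = 118 + 73 = 191
  Z = 105 − 6·73 − 5·191 = -1288
Policy A (Y := 78, J − 16):
  J = 73 − 16 = 57
  Y = 78
  Z = 105 − 6·57 − 5·78 = -627
Change in Z: -627 − (-1288) = 661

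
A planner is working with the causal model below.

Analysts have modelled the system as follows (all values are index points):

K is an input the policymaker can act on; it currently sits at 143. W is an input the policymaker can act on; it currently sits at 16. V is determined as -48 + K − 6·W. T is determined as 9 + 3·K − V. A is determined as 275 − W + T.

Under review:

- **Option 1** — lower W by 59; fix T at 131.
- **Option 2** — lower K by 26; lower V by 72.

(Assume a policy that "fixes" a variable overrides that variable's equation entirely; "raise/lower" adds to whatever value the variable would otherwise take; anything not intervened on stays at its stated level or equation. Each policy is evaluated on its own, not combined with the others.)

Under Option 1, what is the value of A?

449

Option 1 (W − 59, T := 131):
  K = 143
  W = 16 − 59 = -43
  V = -48 + 143 − 6·(-43) = 353
  T = 131
  A = 275 − (-43) + 131 = 449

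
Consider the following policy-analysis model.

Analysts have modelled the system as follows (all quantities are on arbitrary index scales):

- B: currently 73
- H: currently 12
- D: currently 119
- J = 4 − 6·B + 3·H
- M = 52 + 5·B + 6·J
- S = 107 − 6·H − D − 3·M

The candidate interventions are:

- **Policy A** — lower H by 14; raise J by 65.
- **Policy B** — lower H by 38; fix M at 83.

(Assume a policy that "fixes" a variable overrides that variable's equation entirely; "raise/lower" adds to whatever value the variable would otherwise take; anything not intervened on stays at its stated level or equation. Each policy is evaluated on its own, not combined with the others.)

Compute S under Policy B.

Policy B (H − 38, M := 83):
  B = 73
  H = 12 − 38 = -26
  D = 119
  J = 4 − 6·73 + 3·(-26) = -512
  M = 83
  S = 107 − 6·(-26) − 119 − 3·83 = -105

-105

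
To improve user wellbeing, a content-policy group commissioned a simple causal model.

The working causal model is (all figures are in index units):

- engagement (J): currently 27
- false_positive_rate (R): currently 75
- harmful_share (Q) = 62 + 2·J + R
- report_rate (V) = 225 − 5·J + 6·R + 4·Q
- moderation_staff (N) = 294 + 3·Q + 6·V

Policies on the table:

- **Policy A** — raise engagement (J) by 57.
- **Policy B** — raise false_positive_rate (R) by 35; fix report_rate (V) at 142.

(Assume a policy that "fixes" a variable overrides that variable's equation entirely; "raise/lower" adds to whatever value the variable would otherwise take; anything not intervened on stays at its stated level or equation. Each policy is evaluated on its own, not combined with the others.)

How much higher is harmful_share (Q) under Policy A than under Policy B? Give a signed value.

79

Policy A (J + 57):
  J = 27 + 57 = 84
  R = 75
  Q = 62 + 2·84 + 75 = 305
Policy B (R + 35, V := 142):
  J = 27
  R = 75 + 35 = 110
  Q = 62 + 2·27 + 110 = 226
Q: 305 − 226 = 79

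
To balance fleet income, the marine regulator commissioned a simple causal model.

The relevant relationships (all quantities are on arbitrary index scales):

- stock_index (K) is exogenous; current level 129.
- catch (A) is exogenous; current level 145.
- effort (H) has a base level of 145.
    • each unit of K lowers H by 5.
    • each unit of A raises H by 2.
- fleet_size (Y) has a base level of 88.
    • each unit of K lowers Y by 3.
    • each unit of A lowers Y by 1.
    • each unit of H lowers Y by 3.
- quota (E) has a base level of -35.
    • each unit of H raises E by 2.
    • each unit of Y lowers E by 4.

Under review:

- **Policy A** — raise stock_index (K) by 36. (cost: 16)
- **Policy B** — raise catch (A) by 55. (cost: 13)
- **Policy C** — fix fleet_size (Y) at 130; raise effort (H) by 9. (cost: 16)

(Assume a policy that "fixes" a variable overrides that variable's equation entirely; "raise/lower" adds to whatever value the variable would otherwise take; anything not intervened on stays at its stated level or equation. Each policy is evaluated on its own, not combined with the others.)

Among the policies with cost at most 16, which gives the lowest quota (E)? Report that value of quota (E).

-3287

Policy A (K + 36):
  K = 129 + 36 = 165
  A = 145
  H = 145 − 5·165 + 2·145 = -390
  Y = 88 − 3·165 − 145 − 3·(-390) = 618
  E = -35 + 2·(-390) − 4·618 = -3287
Policy B (A + 55):
  K = 129
  A = 145 + 55 = 200
  H = 145 − 5·129 + 2·200 = -100
  Y = 88 − 3·129 − 200 − 3·(-100) = -199
  E = -35 + 2·(-100) − 4·(-199) = 561
Policy C (Y := 130, H + 9):
  K = 129
  A = 145
  H = 145 − 5·129 + 2·145 (+9 from intervention) = -201
  Y = 130
  E = -35 + 2·(-201) − 4·130 = -957
Comparing — Policy A: E=-3287, Policy B: E=561, Policy C: E=-957. Lowest is -3287 (Policy A).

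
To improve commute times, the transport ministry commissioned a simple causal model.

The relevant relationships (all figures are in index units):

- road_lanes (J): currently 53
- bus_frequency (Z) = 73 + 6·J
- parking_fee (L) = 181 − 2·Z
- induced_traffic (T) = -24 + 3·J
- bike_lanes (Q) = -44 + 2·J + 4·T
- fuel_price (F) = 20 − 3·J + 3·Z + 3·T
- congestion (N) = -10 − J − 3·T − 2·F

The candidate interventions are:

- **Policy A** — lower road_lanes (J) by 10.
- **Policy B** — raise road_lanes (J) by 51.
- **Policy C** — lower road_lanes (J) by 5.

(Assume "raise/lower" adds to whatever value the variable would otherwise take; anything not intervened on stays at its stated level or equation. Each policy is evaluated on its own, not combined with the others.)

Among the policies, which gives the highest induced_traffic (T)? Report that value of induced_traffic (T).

Policy A (J − 10):
  J = 53 − 10 = 43
  T = -24 + 3·43 = 105
Policy B (J + 51):
  J = 53 + 51 = 104
  T = -24 + 3·104 = 288
Policy C (J − 5):
  J = 53 − 5 = 48
  T = -24 + 3·48 = 120
Comparing — Policy A: T=105, Policy B: T=288, Policy C: T=120. Highest is 288 (Policy B).

288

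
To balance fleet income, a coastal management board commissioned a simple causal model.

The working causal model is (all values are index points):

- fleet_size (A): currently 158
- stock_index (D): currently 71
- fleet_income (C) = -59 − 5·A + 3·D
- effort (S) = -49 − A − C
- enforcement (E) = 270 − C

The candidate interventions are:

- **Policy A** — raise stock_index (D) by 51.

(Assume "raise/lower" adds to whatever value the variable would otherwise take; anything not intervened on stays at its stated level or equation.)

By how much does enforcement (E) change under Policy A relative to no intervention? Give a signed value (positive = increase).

-153

Baseline:
  A = 158
  D = 71
  C = -59 − 5·158 + 3·71 = -636
  E = 270 − (-636) = 906
Policy A (D + 51):
  A = 158
  D = 71 + 51 = 122
  C = -59 − 5·158 + 3·122 = -483
  E = 270 − (-483) = 753
Change in E: 753 − 906 = -153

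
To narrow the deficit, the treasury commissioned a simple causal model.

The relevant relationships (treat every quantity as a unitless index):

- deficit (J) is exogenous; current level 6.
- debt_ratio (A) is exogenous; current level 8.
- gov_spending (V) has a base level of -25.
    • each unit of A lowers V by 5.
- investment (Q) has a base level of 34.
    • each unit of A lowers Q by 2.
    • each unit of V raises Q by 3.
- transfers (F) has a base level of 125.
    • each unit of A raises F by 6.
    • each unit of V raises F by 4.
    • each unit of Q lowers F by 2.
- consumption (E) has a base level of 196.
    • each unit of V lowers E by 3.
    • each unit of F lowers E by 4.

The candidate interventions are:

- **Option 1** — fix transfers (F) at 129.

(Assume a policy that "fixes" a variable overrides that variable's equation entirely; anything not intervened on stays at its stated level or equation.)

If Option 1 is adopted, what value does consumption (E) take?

-125

Option 1 (F := 129):
  A = 8
  V = -25 − 5·8 = -65
  Q = 34 − 2·8 + 3·(-65) = -177
  F = 129
  E = 196 − 3·(-65) − 4·129 = -125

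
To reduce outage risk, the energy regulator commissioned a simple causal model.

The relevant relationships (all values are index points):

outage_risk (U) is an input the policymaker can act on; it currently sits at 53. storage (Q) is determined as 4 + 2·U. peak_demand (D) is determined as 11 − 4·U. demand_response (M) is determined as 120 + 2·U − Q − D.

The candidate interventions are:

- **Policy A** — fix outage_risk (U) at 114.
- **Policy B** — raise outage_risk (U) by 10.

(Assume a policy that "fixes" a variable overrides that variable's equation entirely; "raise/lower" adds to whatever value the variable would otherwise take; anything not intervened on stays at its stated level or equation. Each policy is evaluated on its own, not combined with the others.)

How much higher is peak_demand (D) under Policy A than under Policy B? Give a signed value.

Policy A (U := 114):
  U = 114
  D = 11 − 4·114 = -445
Policy B (U + 10):
  U = 53 + 10 = 63
  D = 11 − 4·63 = -241
D: -445 − (-241) = -204

-204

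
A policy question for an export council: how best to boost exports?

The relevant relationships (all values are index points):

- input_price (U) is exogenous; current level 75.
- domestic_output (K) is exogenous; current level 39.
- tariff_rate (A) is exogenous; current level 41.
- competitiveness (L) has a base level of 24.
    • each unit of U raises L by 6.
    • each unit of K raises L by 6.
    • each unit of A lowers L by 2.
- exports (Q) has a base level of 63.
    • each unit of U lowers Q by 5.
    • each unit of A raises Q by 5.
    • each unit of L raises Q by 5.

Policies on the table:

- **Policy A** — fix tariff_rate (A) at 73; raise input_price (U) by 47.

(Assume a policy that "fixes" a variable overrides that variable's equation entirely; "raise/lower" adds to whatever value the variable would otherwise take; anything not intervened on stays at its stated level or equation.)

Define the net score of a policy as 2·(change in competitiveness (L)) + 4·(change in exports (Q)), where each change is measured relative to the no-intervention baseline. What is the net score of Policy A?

Baseline:
  U = 75
  K = 39
  A = 41
  L = 24 + 6·75 + 6·39 − 2·41 = 626
  Q = 63 − 5·75 + 5·41 + 5·626 = 3023
Policy A (A := 73, U + 47):
  U = 75 + 47 = 122
  K = 39
  A = 73
  L = 24 + 6·122 + 6·39 − 2·73 = 844
  Q = 63 − 5·122 + 5·73 + 5·844 = 4038
ΔL = 844 − 626 = 218; ΔQ = 4038 − 3023 = 1015
Score = 2·218 + 4·1015 = 4496

4496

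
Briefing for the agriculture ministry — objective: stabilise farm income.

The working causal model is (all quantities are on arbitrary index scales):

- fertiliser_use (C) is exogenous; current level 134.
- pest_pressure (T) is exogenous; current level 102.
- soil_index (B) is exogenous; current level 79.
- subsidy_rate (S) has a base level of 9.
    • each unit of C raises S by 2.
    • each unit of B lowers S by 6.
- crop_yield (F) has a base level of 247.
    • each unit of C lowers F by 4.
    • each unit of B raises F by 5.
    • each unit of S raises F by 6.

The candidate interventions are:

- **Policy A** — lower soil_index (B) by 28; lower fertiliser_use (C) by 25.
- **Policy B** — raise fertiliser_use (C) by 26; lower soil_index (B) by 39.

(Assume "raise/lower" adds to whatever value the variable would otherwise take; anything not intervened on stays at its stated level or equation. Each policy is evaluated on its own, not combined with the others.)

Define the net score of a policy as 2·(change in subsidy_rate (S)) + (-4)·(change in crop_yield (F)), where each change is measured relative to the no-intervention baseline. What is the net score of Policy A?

Baseline:
  C = 134
  B = 79
  S = 9 + 2·134 − 6·79 = -197
  F = 247 − 4·134 + 5·79 + 6·(-197) = -1076
Policy A (B − 28, C − 25):
  C = 134 − 25 = 109
  B = 79 − 28 = 51
  S = 9 + 2·109 − 6·51 = -79
  F = 247 − 4·109 + 5·51 + 6·(-79) = -408
ΔS = -79 − (-197) = 118; ΔF = -408 − (-1076) = 668
Score = 2·118 + (-4)·668 = -2436

-2436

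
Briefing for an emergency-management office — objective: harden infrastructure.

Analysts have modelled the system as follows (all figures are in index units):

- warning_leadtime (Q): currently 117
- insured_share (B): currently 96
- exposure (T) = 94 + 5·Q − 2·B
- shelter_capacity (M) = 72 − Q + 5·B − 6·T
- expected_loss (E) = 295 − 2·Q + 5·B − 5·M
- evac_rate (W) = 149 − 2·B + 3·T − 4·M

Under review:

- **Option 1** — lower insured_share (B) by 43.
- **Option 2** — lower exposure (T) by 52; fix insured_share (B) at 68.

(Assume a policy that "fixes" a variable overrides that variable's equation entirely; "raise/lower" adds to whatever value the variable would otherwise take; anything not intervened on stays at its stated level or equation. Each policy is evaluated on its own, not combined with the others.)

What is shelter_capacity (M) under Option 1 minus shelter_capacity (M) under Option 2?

-567

Option 1 (B − 43):
  Q = 117
  B = 96 − 43 = 53
  T = 94 + 5·117 − 2·53 = 573
  M = 72 − 117 + 5·53 − 6·573 = -3218
Option 2 (T − 52, B := 68):
  Q = 117
  B = 68
  T = 94 + 5·117 − 2·68 (−52 from intervention) = 491
  M = 72 − 117 + 5·68 − 6·491 = -2651
M: -3218 − (-2651) = -567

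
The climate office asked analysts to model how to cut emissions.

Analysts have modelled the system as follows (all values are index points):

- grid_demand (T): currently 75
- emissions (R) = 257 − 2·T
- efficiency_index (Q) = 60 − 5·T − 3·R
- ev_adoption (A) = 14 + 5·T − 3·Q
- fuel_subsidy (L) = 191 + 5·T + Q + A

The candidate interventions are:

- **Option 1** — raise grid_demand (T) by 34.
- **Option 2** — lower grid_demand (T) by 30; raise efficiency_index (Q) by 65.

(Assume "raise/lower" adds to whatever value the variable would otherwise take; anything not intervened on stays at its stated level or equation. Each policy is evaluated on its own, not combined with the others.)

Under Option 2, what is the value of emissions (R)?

167

Option 2 (T − 30, Q + 65):
  T = 75 − 30 = 45
  R = 257 − 2·45 = 167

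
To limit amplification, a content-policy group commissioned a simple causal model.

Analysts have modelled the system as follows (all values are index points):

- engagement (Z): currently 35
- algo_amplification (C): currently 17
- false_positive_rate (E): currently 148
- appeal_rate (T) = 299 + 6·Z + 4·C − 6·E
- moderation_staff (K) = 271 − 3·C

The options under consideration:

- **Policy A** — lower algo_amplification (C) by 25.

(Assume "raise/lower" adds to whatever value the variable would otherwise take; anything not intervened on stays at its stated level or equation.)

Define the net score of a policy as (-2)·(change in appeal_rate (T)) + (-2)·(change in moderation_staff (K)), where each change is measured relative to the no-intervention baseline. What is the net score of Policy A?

Baseline:
  Z = 35
  C = 17
  E = 148
  T = 299 + 6·35 + 4·17 − 6·148 = -311
  K = 271 − 3·17 = 220
Policy A (C − 25):
  Z = 35
  C = 17 − 25 = -8
  E = 148
  T = 299 + 6·35 + 4·(-8) − 6·148 = -411
  K = 271 − 3·(-8) = 295
ΔT = -411 − (-311) = -100; ΔK = 295 − 220 = 75
Score = (-2)·(-100) + (-2)·75 = 50

50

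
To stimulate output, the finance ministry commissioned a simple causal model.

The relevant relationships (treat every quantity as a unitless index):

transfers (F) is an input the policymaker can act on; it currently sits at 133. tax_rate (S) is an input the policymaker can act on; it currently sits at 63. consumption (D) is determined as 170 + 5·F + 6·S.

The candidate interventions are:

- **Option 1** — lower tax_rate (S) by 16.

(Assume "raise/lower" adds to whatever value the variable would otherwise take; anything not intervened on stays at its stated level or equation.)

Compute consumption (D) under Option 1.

Option 1 (S − 16):
  F = 133
  S = 63 − 16 = 47
  D = 170 + 5·133 + 6·47 = 1117

1117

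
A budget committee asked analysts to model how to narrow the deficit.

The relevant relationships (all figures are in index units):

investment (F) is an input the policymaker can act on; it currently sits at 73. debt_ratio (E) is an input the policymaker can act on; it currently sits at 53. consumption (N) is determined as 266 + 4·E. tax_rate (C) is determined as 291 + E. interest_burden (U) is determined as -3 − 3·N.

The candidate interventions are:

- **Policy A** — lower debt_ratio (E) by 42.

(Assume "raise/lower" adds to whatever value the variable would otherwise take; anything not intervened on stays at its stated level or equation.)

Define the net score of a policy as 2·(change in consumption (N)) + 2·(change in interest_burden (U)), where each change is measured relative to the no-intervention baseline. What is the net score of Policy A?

672

Baseline:
  E = 53
  N = 266 + 4·53 = 478
  U = -3 − 3·478 = -1437
Policy A (E − 42):
  E = 53 − 42 = 11
  N = 266 + 4·11 = 310
  U = -3 − 3·310 = -933
ΔN = 310 − 478 = -168; ΔU = -933 − (-1437) = 504
Score = 2·(-168) + 2·504 = 672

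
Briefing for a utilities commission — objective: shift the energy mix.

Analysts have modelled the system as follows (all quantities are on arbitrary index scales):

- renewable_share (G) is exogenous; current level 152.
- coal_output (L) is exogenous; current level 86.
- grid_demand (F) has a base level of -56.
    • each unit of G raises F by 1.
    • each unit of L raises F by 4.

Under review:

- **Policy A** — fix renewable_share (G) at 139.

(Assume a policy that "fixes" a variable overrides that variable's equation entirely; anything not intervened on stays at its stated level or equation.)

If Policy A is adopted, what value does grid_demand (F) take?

Policy A (G := 139):
  G = 139
  L = 86
  F = -56 + 139 + 4·86 = 427

427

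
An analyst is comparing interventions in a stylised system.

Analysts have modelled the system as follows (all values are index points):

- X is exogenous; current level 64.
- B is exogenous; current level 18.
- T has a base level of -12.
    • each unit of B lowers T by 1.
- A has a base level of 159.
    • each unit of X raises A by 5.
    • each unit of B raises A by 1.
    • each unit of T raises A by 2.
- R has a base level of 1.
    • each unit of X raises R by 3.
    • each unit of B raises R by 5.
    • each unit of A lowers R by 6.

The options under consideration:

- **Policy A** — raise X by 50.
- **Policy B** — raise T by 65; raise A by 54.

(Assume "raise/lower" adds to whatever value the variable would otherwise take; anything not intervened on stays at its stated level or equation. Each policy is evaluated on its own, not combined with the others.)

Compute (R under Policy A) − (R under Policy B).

-246

Policy A (X + 50):
  X = 64 + 50 = 114
  B = 18
  T = -12 − 18 = -30
  A = 159 + 5·114 + 18 + 2·(-30) = 687
  R = 1 + 3·114 + 5·18 − 6·687 = -3689
Policy B (T + 65, A + 54):
  X = 64
  B = 18
  T = -12 − 18 (+65 from intervention) = 35
  A = 159 + 5·64 + 18 + 2·35 (+54 from intervention) = 621
  R = 1 + 3·64 + 5·18 − 6·621 = -3443
R: -3689 − (-3443) = -246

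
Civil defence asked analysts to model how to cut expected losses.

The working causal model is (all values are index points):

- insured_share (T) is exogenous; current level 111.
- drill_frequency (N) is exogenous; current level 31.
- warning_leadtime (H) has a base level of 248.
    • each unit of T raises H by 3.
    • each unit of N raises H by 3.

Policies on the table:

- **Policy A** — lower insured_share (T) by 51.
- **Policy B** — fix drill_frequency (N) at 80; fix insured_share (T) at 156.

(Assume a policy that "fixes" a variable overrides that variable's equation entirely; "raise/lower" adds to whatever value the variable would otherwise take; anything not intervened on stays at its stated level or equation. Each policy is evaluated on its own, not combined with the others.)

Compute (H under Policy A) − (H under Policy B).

Policy A (T − 51):
  T = 111 − 51 = 60
  N = 31
  H = 248 + 3·60 + 3·31 = 521
Policy B (N := 80, T := 156):
  T = 156
  N = 80
  H = 248 + 3·156 + 3·80 = 956
H: 521 − 956 = -435

-435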